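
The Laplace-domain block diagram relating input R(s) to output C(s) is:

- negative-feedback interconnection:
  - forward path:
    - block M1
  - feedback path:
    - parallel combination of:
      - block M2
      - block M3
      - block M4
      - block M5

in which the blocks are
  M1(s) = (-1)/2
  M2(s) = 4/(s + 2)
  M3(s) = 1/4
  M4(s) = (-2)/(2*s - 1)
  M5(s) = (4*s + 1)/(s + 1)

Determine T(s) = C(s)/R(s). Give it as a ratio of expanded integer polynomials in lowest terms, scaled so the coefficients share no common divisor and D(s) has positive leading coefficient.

Step 1 - combine M2, M3, M4, M5 in parallel, giving (34*s^3 + 85*s^2 - 27*s - 42)/(8*s^3 + 20*s^2 + 4*s - 8)
Step 2 - close the feedback loop around M1, (M2+M3+M4+M5) - this is the overall T(s), already in the required normalized form

Hence the answer: (8*s^3 + 20*s^2 + 4*s - 8)/(18*s^3 + 45*s^2 - 35*s - 26)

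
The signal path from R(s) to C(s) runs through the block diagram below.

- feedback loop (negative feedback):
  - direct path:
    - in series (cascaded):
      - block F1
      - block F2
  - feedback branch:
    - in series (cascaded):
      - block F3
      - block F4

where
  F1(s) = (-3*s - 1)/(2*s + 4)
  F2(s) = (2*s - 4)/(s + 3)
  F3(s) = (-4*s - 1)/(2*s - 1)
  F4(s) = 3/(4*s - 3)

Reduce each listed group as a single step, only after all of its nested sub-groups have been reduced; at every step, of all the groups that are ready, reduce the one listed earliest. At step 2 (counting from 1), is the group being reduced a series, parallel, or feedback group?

(1) reduce the series chain F1, F2
(2) combine F3, F4 in series
(3) apply the feedback formula to (F1*F2), (F3*F4)
Step 2: series.

Therefore the answer is series.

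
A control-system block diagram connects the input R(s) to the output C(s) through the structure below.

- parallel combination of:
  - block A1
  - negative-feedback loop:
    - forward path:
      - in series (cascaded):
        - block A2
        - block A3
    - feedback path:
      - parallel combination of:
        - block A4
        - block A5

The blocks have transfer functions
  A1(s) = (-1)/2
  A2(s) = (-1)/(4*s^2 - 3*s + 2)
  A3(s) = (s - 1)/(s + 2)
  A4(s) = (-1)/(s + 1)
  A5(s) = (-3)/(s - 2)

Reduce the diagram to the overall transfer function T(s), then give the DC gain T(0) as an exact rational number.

1. combine A2, A3 in series: (1 - s)/(4*s^3 + 5*s^2 - 4*s + 4)
2. combine A4, A5 in parallel: (-4*s - 1)/(s^2 - s - 2)
3. close the feedback loop around (A2*A3), (A4+A5): (-s^3 + 2*s^2 + s - 2)/(4*s^5 + s^4 - 17*s^3 + 2*s^2 + s - 9)
4. parallel reduction of A1, [(A2*A3)/(1+(A2*A3)*(A4+A5))]: (-4*s^5 - s^4 + 15*s^3 + 2*s^2 + s + 5)/(8*s^5 + 2*s^4 - 34*s^3 + 4*s^2 + 2*s - 18)
DC gain: substitute s = 0 into T(s) from step 4: T(0) = 5/(-18) = -5/18.

Therefore the answer is -5/18.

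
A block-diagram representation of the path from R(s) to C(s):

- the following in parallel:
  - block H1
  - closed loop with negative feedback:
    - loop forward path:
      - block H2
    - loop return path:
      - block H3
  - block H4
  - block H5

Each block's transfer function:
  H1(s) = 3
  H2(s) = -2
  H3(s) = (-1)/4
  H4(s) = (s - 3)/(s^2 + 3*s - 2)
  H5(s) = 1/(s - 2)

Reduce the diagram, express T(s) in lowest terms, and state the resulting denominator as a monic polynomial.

Step 1 - collapse the loop (H2 forward, H3 return) -> (-4)/3
Step 2 - sum the parallel branches H1, [H2/(1+H2*H3)], H4, H5 -> (5*s^3 + 11*s^2 - 46*s + 32)/(3*s^3 + 3*s^2 - 24*s + 12)
The result of step 2 is T(s) in lowest terms. Its denominator has leading coefficient 3; dividing the denominator through by 3 makes it monic.

Answer: s^3 + s^2 - 8*s + 4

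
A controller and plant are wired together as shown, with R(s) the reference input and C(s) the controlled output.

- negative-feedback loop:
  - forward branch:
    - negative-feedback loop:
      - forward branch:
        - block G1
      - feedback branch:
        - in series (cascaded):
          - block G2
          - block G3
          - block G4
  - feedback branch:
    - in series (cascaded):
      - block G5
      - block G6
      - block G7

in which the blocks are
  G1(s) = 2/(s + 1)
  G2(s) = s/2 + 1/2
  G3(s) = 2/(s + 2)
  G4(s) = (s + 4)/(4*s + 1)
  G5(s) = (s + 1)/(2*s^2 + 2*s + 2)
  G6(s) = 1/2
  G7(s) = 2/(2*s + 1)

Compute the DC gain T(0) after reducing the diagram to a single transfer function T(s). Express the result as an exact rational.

The answer is 1/3.

Reasoning:
1. combine G2, G3, G4 in series: (s^2 + 5*s + 4)/(4*s^2 + 9*s + 2)
2. feedback reduction of G1, (G2*G3*G4): (8*s^2 + 18*s + 4)/(4*s^3 + 15*s^2 + 21*s + 10)
3. combine G5, G6, G7 in series: (s + 1)/(4*s^3 + 6*s^2 + 6*s + 2)
4. close the feedback loop around [G1/(1+G1*(G2*G3*G4))], (G5*G6*G7): (16*s^5 + 60*s^4 + 86*s^3 + 74*s^2 + 30*s + 4)/(8*s^6 + 42*s^5 + 99*s^4 + 136*s^3 + 121*s^2 + 62*s + 12)
That last expression is T(s); at s = 0 only the constant terms survive, so T(0) = 4/12 = 1/3.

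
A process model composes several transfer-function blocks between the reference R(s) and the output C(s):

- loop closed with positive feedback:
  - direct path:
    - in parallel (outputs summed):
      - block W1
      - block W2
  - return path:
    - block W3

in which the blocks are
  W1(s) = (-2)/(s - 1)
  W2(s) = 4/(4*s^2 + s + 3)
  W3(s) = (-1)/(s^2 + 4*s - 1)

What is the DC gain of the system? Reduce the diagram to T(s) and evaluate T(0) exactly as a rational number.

Step 1: sum the parallel branches W1, W2 = (-8*s^2 + 2*s - 10)/(4*s^3 - 3*s^2 + 2*s - 3)
Step 2: reduce the feedback loop with forward (W1+W2) and return W3 = (-8*s^4 - 30*s^3 + 6*s^2 - 42*s + 10)/(4*s^5 + 13*s^4 - 14*s^3 - 12*s - 7)
Step 2 gives the overall T(s). Then T(0) = 10/(-7) = -10/7.

Answer: -10/7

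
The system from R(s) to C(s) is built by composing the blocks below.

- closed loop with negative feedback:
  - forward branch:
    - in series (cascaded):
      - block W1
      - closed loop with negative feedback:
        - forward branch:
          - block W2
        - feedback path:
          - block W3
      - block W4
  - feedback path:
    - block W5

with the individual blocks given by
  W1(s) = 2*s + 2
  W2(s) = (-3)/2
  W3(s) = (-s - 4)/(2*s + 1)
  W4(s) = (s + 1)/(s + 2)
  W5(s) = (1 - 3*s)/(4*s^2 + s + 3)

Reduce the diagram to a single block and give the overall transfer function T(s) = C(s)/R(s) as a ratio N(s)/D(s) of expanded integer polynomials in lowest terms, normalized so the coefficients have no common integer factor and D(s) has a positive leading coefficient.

[1] feedback reduction of W2, W3 = (-6*s - 3)/(7*s + 14)
[2] reduce the series chain W1, [W2/(1+W2*W3)], W4 = (-12*s^3 - 30*s^2 - 24*s - 6)/(7*s^2 + 28*s + 28)
[3] apply the feedback formula to (W1*[W2/(1+W2*W3)]*W4), W5, which is the overall transfer function T(s) = C(s)/R(s) in lowest terms

Final answer: (-48*s^5 - 132*s^4 - 162*s^3 - 138*s^2 - 78*s - 18)/(64*s^4 + 197*s^3 + 203*s^2 + 106*s + 78)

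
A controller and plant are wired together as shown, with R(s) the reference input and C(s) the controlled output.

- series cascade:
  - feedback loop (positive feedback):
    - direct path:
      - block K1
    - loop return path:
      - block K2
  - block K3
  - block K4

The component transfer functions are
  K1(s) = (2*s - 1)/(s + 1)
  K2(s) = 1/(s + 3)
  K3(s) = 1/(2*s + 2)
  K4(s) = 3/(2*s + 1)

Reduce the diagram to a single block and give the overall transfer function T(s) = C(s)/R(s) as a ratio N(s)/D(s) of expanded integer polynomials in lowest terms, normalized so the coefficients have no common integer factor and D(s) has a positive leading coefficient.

(1) reduce the feedback loop with forward K1 and return K2 -> (2*s^2 + 5*s - 3)/(s^2 + 2*s + 4)
(2) multiply [K1/(1-K1*K2)], K3, K4 (series), which is the overall transfer function T(s) = C(s)/R(s) in lowest terms

Answer: (6*s^2 + 15*s - 9)/(4*s^4 + 14*s^3 + 30*s^2 + 28*s + 8)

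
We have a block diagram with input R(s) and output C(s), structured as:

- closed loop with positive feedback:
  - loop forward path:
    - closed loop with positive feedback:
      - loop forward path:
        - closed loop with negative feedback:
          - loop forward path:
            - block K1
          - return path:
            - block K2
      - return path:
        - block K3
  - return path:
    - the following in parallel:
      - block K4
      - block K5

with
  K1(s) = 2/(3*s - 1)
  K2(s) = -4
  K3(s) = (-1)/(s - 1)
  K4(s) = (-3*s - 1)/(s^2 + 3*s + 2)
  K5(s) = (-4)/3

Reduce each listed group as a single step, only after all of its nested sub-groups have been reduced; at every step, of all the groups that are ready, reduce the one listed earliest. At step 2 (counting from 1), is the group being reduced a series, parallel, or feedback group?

Answer: feedback

Working:
[1] apply the feedback formula to K1, K2
[2] close the feedback loop around [K1/(1+K1*K2)], K3
[3] reduce the parallel group K4, K5
[4] apply the feedback formula to [[K1/(1+K1*K2)]/(1-[K1/(1+K1*K2)]*K3)], (K4+K5)
The group at step 2 is a feedback group.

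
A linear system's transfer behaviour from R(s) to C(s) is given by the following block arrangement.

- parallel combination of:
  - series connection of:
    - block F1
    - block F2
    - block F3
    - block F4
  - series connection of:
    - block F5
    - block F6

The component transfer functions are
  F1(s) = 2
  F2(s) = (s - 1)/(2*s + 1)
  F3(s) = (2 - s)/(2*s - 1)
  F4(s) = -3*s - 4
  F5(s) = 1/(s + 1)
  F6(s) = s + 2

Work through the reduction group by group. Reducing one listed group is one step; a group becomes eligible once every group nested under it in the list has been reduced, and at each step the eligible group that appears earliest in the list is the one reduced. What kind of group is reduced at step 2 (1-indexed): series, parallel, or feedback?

[1] combine F1, F2, F3, F4 in series
[2] combine F5, F6 in series
[3] add (F1*F2*F3*F4), (F5*F6) (parallel)
Step 2: series.

Hence the answer: series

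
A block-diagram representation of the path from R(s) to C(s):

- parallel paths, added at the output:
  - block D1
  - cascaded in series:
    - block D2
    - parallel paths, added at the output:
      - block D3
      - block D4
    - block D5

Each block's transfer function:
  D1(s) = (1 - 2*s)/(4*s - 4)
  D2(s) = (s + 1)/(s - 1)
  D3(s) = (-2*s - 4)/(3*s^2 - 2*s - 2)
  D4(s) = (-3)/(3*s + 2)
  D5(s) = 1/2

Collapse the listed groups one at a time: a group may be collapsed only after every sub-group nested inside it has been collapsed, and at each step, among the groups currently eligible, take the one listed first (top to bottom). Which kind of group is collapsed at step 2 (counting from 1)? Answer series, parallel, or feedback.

Step 1. combine D3, D4 in parallel
Step 2. series reduction of D2, (D3+D4), D5
Step 3. sum the parallel branches D1, (D2*(D3+D4)*D5)
So the answer for step 2 is series.

Answer: series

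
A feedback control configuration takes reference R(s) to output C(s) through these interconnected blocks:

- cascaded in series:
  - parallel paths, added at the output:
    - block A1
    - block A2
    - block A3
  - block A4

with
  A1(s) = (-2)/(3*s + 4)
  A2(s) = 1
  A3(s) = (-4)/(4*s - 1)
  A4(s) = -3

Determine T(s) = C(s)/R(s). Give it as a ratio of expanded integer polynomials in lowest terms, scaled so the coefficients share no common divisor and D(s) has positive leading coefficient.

[1] add A1, A2, A3 (parallel) gives (12*s^2 - 7*s - 18)/(12*s^2 + 13*s - 4)
[2] series reduction of (A1+A2+A3), A4: this yields T(s), and no further normalization is needed

Answer: (-36*s^2 + 21*s + 54)/(12*s^2 + 13*s - 4)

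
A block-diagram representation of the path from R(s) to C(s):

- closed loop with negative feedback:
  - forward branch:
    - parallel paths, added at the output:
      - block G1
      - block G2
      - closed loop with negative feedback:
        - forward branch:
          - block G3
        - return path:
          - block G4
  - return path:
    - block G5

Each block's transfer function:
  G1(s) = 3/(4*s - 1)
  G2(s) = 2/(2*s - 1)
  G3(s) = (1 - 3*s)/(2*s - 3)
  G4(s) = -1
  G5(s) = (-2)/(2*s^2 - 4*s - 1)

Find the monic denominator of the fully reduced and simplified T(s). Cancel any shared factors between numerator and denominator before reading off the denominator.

(1) close the feedback loop around G3, G4 = (1 - 3*s)/(5*s - 4)
(2) parallel reduction of G1, G2, [G3/(1+G3*G4)] = (-24*s^3 + 96*s^2 - 90*s + 21)/(40*s^3 - 62*s^2 + 29*s - 4)
(3) apply the feedback formula to (G1+G2+[G3/(1+G3*G4)]), G5 = (-48*s^5 + 288*s^4 - 540*s^3 + 306*s^2 + 6*s - 21)/(80*s^5 - 284*s^4 + 314*s^3 - 254*s^2 + 167*s - 38)
Step 3 gives the fully reduced T(s), with no common factor left to cancel. The denominator's leading coefficient is 80, so divide each of its coefficients by 80 to get the monic form.

Hence the answer: s^5 - 71*s^4/20 + 157*s^3/40 - 127*s^2/40 + 167*s/80 - 19/40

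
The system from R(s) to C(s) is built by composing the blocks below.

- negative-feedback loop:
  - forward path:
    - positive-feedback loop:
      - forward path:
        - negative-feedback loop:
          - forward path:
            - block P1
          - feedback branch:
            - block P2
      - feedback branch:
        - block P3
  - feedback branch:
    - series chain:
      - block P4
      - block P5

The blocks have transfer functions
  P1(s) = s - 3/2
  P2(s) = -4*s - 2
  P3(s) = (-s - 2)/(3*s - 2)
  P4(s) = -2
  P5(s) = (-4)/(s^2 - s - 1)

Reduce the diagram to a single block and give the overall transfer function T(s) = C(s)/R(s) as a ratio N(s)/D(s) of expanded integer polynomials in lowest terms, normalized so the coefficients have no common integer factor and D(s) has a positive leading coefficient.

First reduce the diagram to T(s).

Step 1. collapse the loop (P1 forward, P2 return) = (3 - 2*s)/(8*s^2 - 8*s - 8)
Step 2. collapse the loop ([P1/(1+P1*P2)] forward, P3 return) = (-6*s^2 + 13*s - 6)/(24*s^3 - 42*s^2 - 9*s + 22)
Step 3. series reduction of P4, P5 = 8/(s^2 - s - 1)
Step 4. close the feedback loop around [[P1/(1+P1*P2)]/(1-[P1/(1+P1*P2)]*P3)], (P4*P5): this yields T(s), and no further normalization is needed

Answer: (-6*s^4 + 19*s^3 - 13*s^2 - 7*s + 6)/(24*s^5 - 66*s^4 + 9*s^3 + 25*s^2 + 91*s - 70)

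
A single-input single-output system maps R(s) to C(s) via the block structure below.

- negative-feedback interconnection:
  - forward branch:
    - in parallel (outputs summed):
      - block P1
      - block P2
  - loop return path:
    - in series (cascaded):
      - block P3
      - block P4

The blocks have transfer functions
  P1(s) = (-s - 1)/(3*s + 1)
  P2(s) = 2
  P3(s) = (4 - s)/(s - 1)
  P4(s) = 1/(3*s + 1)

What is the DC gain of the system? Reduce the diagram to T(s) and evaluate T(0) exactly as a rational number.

Answer: -1/3

Working:
[1] reduce the parallel group P1, P2: (5*s + 1)/(3*s + 1)
[2] reduce the series chain P3, P4: (4 - s)/(3*s^2 - 2*s - 1)
[3] reduce the feedback loop with forward (P1+P2) and return (P3*P4): (15*s^3 - 7*s^2 - 7*s - 1)/(9*s^3 - 8*s^2 + 14*s + 3)
Step 3 gives the overall T(s). Then T(0) = -1/3.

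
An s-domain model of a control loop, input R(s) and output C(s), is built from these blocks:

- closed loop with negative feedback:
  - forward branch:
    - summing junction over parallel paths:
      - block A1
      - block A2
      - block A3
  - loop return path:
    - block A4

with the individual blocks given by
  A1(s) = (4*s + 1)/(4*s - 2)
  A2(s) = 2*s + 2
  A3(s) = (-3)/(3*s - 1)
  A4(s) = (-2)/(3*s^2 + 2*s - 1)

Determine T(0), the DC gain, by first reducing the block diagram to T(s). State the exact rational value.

The answer is 9/20.

Reasoning:
Step 1 - add A1, A2, A3 (parallel), giving (24*s^3 + 16*s^2 - 29*s + 9)/(12*s^2 - 10*s + 2)
Step 2 - apply the feedback formula to (A1+A2+A3), A4, giving (72*s^5 + 96*s^4 - 79*s^3 - 47*s^2 + 47*s - 9)/(36*s^4 - 54*s^3 - 58*s^2 + 72*s - 20)
The step-2 result is T(s). Setting s = 0: T(0) = -9/(-20) = 9/20.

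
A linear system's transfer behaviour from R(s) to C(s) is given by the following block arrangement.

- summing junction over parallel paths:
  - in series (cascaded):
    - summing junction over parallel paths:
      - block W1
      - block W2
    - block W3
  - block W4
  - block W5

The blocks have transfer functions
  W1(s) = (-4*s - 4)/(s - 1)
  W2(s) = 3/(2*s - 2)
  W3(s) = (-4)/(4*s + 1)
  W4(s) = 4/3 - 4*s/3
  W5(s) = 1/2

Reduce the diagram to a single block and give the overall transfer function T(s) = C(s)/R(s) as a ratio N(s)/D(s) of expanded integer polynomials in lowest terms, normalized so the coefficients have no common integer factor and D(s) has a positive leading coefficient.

Step 1 - reduce the parallel group W1, W2 = (-8*s - 5)/(2*s - 2)
Step 2 - cascade (W1+W2), W3 = (16*s + 10)/(4*s^2 - 3*s - 1)
Step 3 - parallel reduction of ((W1+W2)*W3), W4, W5 - this is the overall T(s), already in the required normalized form

Final answer: (-32*s^3 + 68*s^2 + 71*s + 49)/(24*s^2 - 18*s - 6)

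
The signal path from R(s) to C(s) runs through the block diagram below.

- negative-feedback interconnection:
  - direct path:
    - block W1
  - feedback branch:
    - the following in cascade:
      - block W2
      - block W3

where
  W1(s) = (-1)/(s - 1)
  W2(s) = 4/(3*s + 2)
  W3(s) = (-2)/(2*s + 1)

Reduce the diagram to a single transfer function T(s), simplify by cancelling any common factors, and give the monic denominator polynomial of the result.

Reducing step by step:

Step 1. cascade W2, W3: (-8)/(6*s^2 + 7*s + 2)
Step 2. apply the feedback formula to W1, (W2*W3): (-6*s^2 - 7*s - 2)/(6*s^3 + s^2 - 5*s + 6)
That last expression is T(s), already simplified. Scaling its denominator by 1/6 (the reciprocal of the leading coefficient) yields the monic denominator.

Answer: s^3 + s^2/6 - 5*s/6 + 1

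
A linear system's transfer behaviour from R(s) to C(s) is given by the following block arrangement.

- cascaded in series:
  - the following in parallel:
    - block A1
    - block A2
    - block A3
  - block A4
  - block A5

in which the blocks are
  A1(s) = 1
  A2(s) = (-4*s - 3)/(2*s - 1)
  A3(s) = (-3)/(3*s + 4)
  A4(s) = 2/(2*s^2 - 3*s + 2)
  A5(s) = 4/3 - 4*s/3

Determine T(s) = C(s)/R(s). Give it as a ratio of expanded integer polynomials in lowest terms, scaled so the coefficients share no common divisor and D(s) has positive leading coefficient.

The answer is (48*s^3 + 160*s^2 - 104*s - 104)/(36*s^4 - 24*s^3 - 33*s^2 + 66*s - 24).

Reasoning:
Step 1. parallel reduction of A1, A2, A3; result (-6*s^2 - 26*s - 13)/(6*s^2 + 5*s - 4)
Step 2. combine (A1+A2+A3), A4, A5 in series - this is the overall T(s), already in the required normalized form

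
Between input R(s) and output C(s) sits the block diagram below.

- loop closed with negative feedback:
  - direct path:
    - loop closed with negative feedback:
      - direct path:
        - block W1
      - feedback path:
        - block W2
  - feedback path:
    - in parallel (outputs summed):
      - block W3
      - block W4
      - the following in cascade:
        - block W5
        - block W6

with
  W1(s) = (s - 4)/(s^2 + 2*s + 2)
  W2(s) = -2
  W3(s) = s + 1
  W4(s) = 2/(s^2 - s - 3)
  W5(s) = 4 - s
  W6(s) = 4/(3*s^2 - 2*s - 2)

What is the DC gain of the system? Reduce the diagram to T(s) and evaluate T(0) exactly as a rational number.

(1) collapse the loop (W1 forward, W2 return) = (s - 4)/(s^2 + 10)
(2) series reduction of W5, W6 = (16 - 4*s)/(3*s^2 - 2*s - 2)
(3) reduce the parallel group W3, W4, (W5*W6) = (3*s^5 - 2*s^4 - 18*s^3 + 25*s^2 + 6*s - 46)/(3*s^4 - 5*s^3 - 9*s^2 + 8*s + 6)
(4) apply the feedback formula to [W1/(1+W1*W2)], (W3+W4+(W5*W6)) = (3*s^5 - 17*s^4 + 11*s^3 + 44*s^2 - 26*s - 24)/(6*s^6 - 19*s^5 + 11*s^4 + 55*s^3 - 178*s^2 + 10*s + 244)
Step 4 gives the overall T(s). Then T(0) = -24/244 = -6/61.

Answer: -6/61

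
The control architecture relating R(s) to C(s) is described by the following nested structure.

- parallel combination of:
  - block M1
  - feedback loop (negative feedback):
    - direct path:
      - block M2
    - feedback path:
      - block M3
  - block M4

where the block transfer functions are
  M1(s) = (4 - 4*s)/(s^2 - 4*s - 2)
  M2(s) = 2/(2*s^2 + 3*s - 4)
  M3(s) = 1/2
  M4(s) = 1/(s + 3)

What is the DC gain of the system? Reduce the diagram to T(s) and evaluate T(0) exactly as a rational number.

Reducing step by step:

1. feedback reduction of M2, M3, giving 2/(2*s^2 + 3*s - 3)
2. parallel reduction of M1, [M2/(1+M2*M3)], M4, giving (-6*s^4 - 31*s^3 - 9*s^2 + 38*s - 42)/(2*s^5 + s^4 - 34*s^3 - 51*s^2 + 24*s + 18)
DC gain: substitute s = 0 into T(s) from step 2: T(0) = -42/18 = -7/3.

Answer: -7/3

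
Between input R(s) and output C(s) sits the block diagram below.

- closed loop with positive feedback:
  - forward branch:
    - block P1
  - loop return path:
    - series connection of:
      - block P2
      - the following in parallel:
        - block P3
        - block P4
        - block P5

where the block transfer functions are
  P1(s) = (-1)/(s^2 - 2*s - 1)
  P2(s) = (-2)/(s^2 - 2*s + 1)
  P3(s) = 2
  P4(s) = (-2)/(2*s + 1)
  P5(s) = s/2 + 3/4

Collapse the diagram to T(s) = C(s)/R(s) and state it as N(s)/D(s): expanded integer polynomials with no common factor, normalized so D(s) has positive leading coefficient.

Answer: (-4*s^3 + 6*s^2 - 2)/(4*s^5 - 14*s^4 + 8*s^3 + 4*s^2 - 28*s - 5)

Working:
1. sum the parallel branches P3, P4, P5; result (4*s^2 + 24*s + 3)/(8*s + 4)
2. series reduction of P2, (P3+P4+P5); result (-4*s^2 - 24*s - 3)/(4*s^3 - 6*s^2 + 2)
3. collapse the loop (P1 forward, (P2*(P3+P4+P5)) return), which is the overall transfer function T(s) = C(s)/R(s) in lowest terms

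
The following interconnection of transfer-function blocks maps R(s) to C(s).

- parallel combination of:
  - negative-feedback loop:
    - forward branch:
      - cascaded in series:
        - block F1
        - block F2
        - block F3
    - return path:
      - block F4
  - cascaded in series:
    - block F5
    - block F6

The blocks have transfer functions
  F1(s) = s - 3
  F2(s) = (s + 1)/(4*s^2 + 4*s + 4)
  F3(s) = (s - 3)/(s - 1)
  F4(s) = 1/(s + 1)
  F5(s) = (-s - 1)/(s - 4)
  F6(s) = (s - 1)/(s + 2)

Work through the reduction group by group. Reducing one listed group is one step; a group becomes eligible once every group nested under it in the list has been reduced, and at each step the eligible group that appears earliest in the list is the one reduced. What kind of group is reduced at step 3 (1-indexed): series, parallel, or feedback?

Reducing step by step:

[1] combine F1, F2, F3 in series
[2] feedback reduction of (F1*F2*F3), F4
[3] multiply F5, F6 (series)
[4] reduce the parallel group [(F1*F2*F3)/(1+(F1*F2*F3)*F4)], (F5*F6)
The group at step 3 is a series group.

Answer: series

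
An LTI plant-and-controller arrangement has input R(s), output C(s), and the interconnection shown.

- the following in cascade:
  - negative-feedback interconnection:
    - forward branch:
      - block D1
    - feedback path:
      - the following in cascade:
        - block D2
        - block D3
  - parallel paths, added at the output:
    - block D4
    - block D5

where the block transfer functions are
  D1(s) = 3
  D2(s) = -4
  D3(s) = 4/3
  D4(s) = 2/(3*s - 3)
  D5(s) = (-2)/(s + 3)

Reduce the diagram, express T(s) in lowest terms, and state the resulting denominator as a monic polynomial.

[1] cascade D2, D3 -> (-16)/3
[2] reduce the feedback loop with forward D1 and return (D2*D3) -> (-1)/5
[3] reduce the parallel group D4, D5 -> (12 - 4*s)/(3*s^2 + 6*s - 9)
[4] reduce the series chain [D1/(1+D1*(D2*D3))], (D4+D5) -> (4*s - 12)/(15*s^2 + 30*s - 45)
No further cancellation is possible in the step-4 result, so that is T(s). Its denominator becomes monic after dividing by the leading coefficient 15.

Therefore the answer is s^2 + 2*s - 3.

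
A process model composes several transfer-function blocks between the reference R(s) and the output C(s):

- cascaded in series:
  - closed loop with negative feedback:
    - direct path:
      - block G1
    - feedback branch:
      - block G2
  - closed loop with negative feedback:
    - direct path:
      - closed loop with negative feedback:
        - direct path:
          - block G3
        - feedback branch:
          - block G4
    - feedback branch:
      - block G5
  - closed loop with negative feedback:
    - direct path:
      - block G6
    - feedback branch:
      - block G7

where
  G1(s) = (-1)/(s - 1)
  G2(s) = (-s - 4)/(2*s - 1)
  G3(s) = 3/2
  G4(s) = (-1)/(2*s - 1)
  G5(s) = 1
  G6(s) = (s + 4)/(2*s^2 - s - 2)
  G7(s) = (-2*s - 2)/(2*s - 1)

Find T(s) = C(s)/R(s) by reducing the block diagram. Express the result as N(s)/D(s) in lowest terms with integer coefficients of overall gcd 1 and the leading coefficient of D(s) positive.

The answer is (-24*s^4 - 60*s^3 + 126*s^2 - 69*s + 12)/(80*s^6 - 264*s^5 + 220*s^4 - 208*s^3 - 402*s^2 + 124*s + 240).

Reasoning:
1. feedback reduction of G1, G2 -> (1 - 2*s)/(2*s^2 - 2*s + 5)
2. close the feedback loop around G3, G4 -> (6*s - 3)/(4*s - 5)
3. feedback reduction of [G3/(1+G3*G4)], G5 -> (6*s - 3)/(10*s - 8)
4. reduce the feedback loop with forward G6 and return G7 -> (2*s^2 + 7*s - 4)/(4*s^3 - 6*s^2 - 13*s - 6)
5. series reduction of [G1/(1+G1*G2)], [[G3/(1+G3*G4)]/(1+[G3/(1+G3*G4)]*G5)], [G6/(1+G6*G7)], giving the overall T(s)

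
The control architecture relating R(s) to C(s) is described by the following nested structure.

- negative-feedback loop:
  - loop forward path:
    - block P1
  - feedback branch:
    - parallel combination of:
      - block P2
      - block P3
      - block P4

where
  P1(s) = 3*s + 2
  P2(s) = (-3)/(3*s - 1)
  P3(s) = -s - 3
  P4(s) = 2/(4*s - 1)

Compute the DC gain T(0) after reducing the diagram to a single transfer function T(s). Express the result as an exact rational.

Step 1. reduce the parallel group P2, P3, P4; result (-12*s^3 - 29*s^2 + 14*s - 2)/(12*s^2 - 7*s + 1)
Step 2. apply the feedback formula to P1, (P2+P3+P4); result (-36*s^3 - 3*s^2 + 11*s - 2)/(36*s^4 + 111*s^3 + 4*s^2 - 15*s + 3)
The step-2 result is T(s). Setting s = 0: T(0) = -2/3.

Answer: -2/3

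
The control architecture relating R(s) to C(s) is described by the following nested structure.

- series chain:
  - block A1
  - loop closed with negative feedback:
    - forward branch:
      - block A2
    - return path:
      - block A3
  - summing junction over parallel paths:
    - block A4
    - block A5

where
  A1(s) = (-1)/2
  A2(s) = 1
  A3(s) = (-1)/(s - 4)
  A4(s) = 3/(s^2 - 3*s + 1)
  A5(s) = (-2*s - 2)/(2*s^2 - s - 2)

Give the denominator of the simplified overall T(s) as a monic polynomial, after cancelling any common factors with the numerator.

1. apply the feedback formula to A2, A3; result (s - 4)/(s - 5)
2. combine A4, A5 in parallel; result (-2*s^3 + 10*s^2 + s - 8)/(2*s^4 - 7*s^3 + 3*s^2 + 5*s - 2)
3. cascade A1, [A2/(1+A2*A3)], (A4+A5); result (2*s^4 - 18*s^3 + 39*s^2 + 12*s - 32)/(4*s^5 - 34*s^4 + 76*s^3 - 20*s^2 - 54*s + 20)
The result of step 3 is T(s) in lowest terms. Its denominator has leading coefficient 4; dividing the denominator through by 4 makes it monic.

Final answer: s^5 - 17*s^4/2 + 19*s^3 - 5*s^2 - 27*s/2 + 5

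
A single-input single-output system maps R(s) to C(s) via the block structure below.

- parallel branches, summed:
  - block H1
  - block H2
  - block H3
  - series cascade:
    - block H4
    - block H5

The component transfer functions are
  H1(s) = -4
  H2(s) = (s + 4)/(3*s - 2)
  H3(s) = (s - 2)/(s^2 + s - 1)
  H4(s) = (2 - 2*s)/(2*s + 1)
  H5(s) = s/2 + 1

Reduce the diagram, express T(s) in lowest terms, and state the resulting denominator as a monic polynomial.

Step 1 - cascade H4, H5 gives (-s^2 - s + 2)/(2*s + 1)
Step 2 - reduce the parallel group H1, H2, H3, (H4*H5) gives (-3*s^5 - 26*s^4 + 7*s^3 + 39*s^2 - 13*s - 4)/(6*s^4 + 5*s^3 - 9*s^2 - s + 2)
Step 2 gives the fully reduced T(s), with no common factor left to cancel. The denominator's leading coefficient is 6, so divide each of its coefficients by 6 to get the monic form.

Answer: s^4 + 5*s^3/6 - 3*s^2/2 - s/6 + 1/3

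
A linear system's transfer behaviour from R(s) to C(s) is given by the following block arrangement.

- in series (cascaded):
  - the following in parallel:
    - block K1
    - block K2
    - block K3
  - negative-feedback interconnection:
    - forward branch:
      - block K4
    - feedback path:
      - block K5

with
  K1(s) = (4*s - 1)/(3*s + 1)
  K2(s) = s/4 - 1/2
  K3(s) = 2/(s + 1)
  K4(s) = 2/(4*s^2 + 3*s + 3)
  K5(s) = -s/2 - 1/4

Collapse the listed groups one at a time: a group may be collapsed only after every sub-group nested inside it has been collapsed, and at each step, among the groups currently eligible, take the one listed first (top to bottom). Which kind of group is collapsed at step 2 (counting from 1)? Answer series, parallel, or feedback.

The answer is feedback.

Reasoning:
1. combine K1, K2, K3 in parallel
2. feedback reduction of K4, K5
3. series reduction of (K1+K2+K3), [K4/(1+K4*K5)]
Step 2: feedback.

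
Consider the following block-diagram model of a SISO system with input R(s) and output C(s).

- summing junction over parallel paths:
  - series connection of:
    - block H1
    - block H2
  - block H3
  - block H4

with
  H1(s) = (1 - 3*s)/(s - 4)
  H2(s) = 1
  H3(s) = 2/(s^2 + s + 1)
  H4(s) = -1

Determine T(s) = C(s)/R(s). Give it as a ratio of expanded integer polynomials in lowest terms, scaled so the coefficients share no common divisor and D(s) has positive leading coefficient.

Step 1 - multiply H1, H2 (series); result (1 - 3*s)/(s - 4)
Step 2 - parallel reduction of (H1*H2), H3, H4 - this is the overall T(s), already in the required normalized form

Answer: (-4*s^3 + s^2 + 3*s - 3)/(s^3 - 3*s^2 - 3*s - 4)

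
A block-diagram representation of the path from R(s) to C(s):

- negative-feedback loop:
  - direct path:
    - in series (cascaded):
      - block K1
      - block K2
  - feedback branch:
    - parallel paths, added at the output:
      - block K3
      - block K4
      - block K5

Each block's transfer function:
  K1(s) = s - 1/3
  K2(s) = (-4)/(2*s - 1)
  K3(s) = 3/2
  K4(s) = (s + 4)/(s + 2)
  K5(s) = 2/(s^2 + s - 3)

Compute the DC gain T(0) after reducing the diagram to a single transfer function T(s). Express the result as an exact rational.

[1] reduce the series chain K1, K2: (4 - 12*s)/(6*s - 3)
[2] reduce the parallel group K3, K4, K5: (5*s^3 + 19*s^2 + 3*s - 34)/(2*s^3 + 6*s^2 - 2*s - 12)
[3] apply the feedback formula to (K1*K2), (K3+K4+K5): (12*s^4 + 32*s^3 - 24*s^2 - 68*s + 24)/(24*s^4 + 89*s^3 - 5*s^2 - 177*s + 50)
DC gain: substitute s = 0 into T(s) from step 3: T(0) = 24/50 = 12/25.

Final answer: 12/25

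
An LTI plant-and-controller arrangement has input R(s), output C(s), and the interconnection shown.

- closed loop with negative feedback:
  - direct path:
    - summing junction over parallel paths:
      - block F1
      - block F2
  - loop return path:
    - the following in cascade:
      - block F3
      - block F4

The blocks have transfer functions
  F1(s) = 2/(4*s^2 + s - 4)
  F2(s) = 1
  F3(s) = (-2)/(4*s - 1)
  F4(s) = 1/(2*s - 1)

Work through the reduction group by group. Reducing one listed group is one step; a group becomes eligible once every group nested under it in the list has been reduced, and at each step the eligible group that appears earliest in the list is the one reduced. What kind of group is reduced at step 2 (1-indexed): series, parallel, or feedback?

Step 1 - sum the parallel branches F1, F2
Step 2 - series reduction of F3, F4
Step 3 - collapse the loop ((F1+F2) forward, (F3*F4) return)
At step 2 the group reduced is series.

Answer: series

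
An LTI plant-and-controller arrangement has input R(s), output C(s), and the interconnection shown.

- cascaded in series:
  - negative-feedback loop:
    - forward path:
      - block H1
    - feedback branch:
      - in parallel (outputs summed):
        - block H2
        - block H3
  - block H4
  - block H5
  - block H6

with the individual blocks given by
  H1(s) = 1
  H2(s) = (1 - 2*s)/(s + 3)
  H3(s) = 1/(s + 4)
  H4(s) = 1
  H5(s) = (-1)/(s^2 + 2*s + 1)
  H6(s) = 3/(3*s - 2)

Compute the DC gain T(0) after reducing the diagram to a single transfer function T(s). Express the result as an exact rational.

Answer: 18/19

Working:
Step 1: sum the parallel branches H2, H3: (-2*s^2 - 6*s + 7)/(s^2 + 7*s + 12)
Step 2: feedback reduction of H1, (H2+H3): (-s^2 - 7*s - 12)/(s^2 - s - 19)
Step 3: reduce the series chain [H1/(1+H1*(H2+H3))], H4, H5, H6: (3*s^2 + 21*s + 36)/(3*s^5 + s^4 - 62*s^3 - 77*s^2 + 21*s + 38)
DC gain: substitute s = 0 into T(s) from step 3: T(0) = 36/38 = 18/19.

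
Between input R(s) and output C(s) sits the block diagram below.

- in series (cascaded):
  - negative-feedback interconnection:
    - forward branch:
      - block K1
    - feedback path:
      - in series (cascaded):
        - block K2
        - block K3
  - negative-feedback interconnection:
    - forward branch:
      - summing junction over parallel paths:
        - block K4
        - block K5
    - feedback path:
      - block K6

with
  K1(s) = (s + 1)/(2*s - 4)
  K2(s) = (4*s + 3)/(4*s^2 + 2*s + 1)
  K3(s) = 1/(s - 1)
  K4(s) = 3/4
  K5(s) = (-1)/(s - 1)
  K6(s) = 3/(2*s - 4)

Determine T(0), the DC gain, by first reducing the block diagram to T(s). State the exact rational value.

(1) cascade K2, K3 = (4*s + 3)/(4*s^3 - 2*s^2 - s - 1)
(2) collapse the loop (K1 forward, (K2*K3) return) = (4*s^4 + 2*s^3 - 3*s^2 - 2*s - 1)/(8*s^4 - 20*s^3 + 10*s^2 + 9*s + 7)
(3) reduce the parallel group K4, K5 = (3*s - 7)/(4*s - 4)
(4) reduce the feedback loop with forward (K4+K5) and return K6 = (6*s^2 - 26*s + 28)/(8*s^2 - 15*s - 5)
(5) series reduction of [K1/(1+K1*(K2*K3))], [(K4+K5)/(1+(K4+K5)*K6)] = (24*s^6 - 92*s^5 + 42*s^4 + 122*s^3 - 38*s^2 - 30*s - 28)/(64*s^6 - 280*s^5 + 340*s^4 + 22*s^3 - 129*s^2 - 150*s - 35)
That last expression is T(s); at s = 0 only the constant terms survive, so T(0) = -28/(-35) = 4/5.

Answer: 4/5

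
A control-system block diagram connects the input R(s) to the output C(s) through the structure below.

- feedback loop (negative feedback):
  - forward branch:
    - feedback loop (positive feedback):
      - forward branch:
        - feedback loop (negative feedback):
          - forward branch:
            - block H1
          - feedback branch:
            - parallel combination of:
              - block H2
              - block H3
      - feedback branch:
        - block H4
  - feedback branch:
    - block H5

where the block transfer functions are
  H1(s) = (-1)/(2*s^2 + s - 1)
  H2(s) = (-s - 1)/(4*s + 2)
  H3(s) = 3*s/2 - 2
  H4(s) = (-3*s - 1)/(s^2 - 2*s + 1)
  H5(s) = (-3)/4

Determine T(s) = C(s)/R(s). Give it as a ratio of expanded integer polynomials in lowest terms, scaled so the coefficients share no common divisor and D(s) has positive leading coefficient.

The answer is (-8*s^3 + 12*s^2 - 4)/(16*s^5 - 28*s^4 + 22*s^3 - 39*s^2 - 24*s + 5).

Reasoning:
Step 1 - reduce the parallel group H2, H3 = (6*s^2 - 6*s - 5)/(4*s + 2)
Step 2 - feedback reduction of H1, (H2+H3) = (-4*s - 2)/(8*s^3 + 2*s^2 + 4*s + 3)
Step 3 - close the feedback loop around [H1/(1+H1*(H2+H3))], H4 = (-4*s^3 + 6*s^2 - 2)/(8*s^5 - 14*s^4 + 8*s^3 - 15*s^2 - 12*s + 1)
Step 4 - apply the feedback formula to [[H1/(1+H1*(H2+H3))]/(1-[H1/(1+H1*(H2+H3))]*H4)], H5, giving the overall T(s)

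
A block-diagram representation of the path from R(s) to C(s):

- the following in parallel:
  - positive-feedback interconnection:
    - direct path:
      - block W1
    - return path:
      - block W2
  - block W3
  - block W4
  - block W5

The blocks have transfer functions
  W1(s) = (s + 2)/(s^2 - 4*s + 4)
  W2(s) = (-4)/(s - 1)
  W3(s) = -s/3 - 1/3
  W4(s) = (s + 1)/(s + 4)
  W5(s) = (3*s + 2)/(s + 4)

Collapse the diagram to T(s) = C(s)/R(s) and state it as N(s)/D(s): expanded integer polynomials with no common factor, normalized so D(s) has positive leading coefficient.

Step 1 - reduce the feedback loop with forward W1 and return W2 = (s^2 + s - 2)/(s^3 - 5*s^2 + 12*s + 4)
Step 2 - add [W1/(1-W1*W2)], W3, W4, W5 (parallel); the result is T(s) itself (integer coefficients, no common factor, positive leading denominator coefficient)

Answer: (-s^5 + 12*s^4 - 39*s^3 + 70*s^2 + 94*s - 4)/(3*s^4 - 3*s^3 - 24*s^2 + 156*s + 48)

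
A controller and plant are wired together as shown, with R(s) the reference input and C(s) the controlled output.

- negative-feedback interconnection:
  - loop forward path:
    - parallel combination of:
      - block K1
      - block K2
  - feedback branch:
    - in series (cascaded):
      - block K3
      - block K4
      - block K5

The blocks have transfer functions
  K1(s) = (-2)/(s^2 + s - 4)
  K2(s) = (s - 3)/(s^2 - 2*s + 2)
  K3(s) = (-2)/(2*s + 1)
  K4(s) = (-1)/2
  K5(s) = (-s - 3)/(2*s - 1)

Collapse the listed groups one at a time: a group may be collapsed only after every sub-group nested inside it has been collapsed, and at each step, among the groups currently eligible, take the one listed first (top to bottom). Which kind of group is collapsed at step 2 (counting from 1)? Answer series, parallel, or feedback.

Step 1: add K1, K2 (parallel)
Step 2: reduce the series chain K3, K4, K5
Step 3: feedback reduction of (K1+K2), (K3*K4*K5)
At step 2 the group reduced is series.

Hence the answer: series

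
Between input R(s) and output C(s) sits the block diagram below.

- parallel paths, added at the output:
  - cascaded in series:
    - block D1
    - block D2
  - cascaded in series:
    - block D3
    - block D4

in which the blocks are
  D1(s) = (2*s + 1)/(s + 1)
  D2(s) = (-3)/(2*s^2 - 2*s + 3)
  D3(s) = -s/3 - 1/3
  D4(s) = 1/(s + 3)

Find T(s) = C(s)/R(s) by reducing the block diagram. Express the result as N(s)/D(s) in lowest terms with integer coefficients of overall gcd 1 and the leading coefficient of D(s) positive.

(1) reduce the series chain D1, D2; result (-6*s - 3)/(2*s^3 + s + 3)
(2) cascade D3, D4; result (-s - 1)/(3*s + 9)
(3) combine (D1*D2), (D3*D4) in parallel, which is the overall transfer function T(s) = C(s)/R(s) in lowest terms

Answer: (-2*s^4 - 2*s^3 - 19*s^2 - 67*s - 30)/(6*s^4 + 18*s^3 + 3*s^2 + 18*s + 27)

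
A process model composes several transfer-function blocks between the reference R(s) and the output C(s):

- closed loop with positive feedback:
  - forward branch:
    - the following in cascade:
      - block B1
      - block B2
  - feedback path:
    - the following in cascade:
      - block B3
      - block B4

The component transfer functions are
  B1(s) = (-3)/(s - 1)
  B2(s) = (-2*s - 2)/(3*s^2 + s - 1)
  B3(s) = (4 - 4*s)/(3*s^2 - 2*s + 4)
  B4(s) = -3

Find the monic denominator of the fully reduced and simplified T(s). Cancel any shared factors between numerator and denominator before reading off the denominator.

First reduce the diagram to T(s).

[1] combine B1, B2 in series: (6*s + 6)/(3*s^3 - 2*s^2 - 2*s + 1)
[2] cascade B3, B4: (12*s - 12)/(3*s^2 - 2*s + 4)
[3] feedback reduction of (B1*B2), (B3*B4): (18*s^3 + 6*s^2 + 12*s + 24)/(9*s^5 - 12*s^4 + 10*s^3 - 73*s^2 - 10*s + 76)
T(s) is the step-3 result (common factors already cancelled). Leading coefficient of the denominator: 9. Divide through by 9 for the monic polynomial.

Answer: s^5 - 4*s^4/3 + 10*s^3/9 - 73*s^2/9 - 10*s/9 + 76/9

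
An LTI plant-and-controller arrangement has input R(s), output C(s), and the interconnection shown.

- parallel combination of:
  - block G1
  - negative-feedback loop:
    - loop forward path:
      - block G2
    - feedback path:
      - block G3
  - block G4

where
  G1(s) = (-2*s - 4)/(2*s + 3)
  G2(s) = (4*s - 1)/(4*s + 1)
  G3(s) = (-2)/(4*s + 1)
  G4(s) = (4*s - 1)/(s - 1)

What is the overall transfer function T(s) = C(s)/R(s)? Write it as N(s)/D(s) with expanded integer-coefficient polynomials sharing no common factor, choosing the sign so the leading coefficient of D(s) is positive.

Answer: (128*s^4 + 144*s^3 - 16*s^2 + 23*s + 6)/(32*s^4 + 16*s^3 - 42*s^2 + 3*s - 9)

Working:
Step 1. collapse the loop (G2 forward, G3 return) -> (16*s^2 - 1)/(16*s^2 + 3)
Step 2. reduce the parallel group G1, [G2/(1+G2*G3)], G4, giving the overall T(s)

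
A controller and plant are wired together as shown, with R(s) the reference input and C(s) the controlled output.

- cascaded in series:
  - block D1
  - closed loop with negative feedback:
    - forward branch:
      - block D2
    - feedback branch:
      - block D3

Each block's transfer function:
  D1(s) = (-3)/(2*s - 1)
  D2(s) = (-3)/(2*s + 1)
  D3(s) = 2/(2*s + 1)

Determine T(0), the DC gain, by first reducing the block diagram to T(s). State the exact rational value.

Reducing step by step:

[1] apply the feedback formula to D2, D3 -> (-6*s - 3)/(4*s^2 + 4*s - 5)
[2] multiply D1, [D2/(1+D2*D3)] (series) -> (18*s + 9)/(8*s^3 + 4*s^2 - 14*s + 5)
Step 2 gives the overall T(s). Then T(0) = 9/5.

Answer: 9/5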